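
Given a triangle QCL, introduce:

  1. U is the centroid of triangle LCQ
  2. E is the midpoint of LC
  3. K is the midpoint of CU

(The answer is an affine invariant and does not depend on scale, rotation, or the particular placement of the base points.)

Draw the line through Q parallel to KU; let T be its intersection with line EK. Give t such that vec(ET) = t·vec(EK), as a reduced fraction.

t = 3

Set Q = (0, 0), C = (1, 0), L = (0, 1); any affine frame gives the same invariant.
1. U is the centroid of triangle LCQ ⇒ U = (1/3, 1/3)
2. E is the midpoint of LC ⇒ E = (1/2, 1/2)
3. K is the midpoint of CU ⇒ K = (2/3, 1/6)
through Q parallel to KU: direction (-1/3, 1/6); meets EK at T = (1, -1/2)
T = E + t·(K−E) with t = 3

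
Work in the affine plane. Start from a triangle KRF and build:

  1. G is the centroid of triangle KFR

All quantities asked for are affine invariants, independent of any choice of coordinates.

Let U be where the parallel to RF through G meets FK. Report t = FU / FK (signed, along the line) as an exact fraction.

t = 1/3

Set K = (0, 0), R = (1, 0), F = (0, 1); any affine frame gives the same invariant.
1. G is the centroid of triangle KFR ⇒ G = (1/3, 1/3)
through G parallel to RF: direction (-1, 1); meets FK at U = (0, 2/3)
U = F + t·(K−F) with t = 1/3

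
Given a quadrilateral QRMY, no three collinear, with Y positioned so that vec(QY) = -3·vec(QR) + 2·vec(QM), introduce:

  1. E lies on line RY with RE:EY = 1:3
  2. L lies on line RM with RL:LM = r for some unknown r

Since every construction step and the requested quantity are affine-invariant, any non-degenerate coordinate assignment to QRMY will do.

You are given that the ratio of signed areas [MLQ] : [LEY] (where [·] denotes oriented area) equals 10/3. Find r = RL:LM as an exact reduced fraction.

r = 1/5

Set Q = (0, 0), R = (1, 0), M = (0, 1), Y = (-3, 2); any affine frame gives the same invariant.
1. E lies on line RY with RE:EY = 1:3 ⇒ E = (0, 1/2)
2. With RL:LM = r, write λ = r/(r+1) so L = R + λ·(M−R); L is affine-linear in λ
Every point depending on L is an affine combination of L and λ-independent points, so each such coordinate is linear in λ; the λ² term in each signed area is a multiple of (M−R)×(M−R) = 0, so 2·[MLQ] and 2·[LEY] are each linear in λ. Evaluating at λ=0 and λ=1:
  2·[MLQ] = λ − 1,   2·[LEY] = -3/2·λ
So [MLQ]:[LEY] = (λ − 1) / (-3/2·λ). Setting this equal to 10/3:
  λ − 1 = 10/3·(-3/2·λ)  ⇒  λ = 1/6
Then r = λ/(1−λ) = (1/6)/(5/6) = 1/5. Check: with r = 1/5, L = (5/6, 1/6) and [MLQ]:[LEY] = 10/3 as required.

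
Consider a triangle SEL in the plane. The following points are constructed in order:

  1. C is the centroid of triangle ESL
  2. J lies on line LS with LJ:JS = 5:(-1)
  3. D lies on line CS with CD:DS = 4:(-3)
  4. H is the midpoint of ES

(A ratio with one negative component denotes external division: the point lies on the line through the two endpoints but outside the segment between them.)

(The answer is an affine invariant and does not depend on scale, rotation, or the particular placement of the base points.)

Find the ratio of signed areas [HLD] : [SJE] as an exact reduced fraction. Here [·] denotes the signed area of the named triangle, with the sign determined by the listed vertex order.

Choose coordinates S = (0, 0), E = (1, 0), L = (0, 1).
1. C is the centroid of triangle ESL ⇒ C = (1/3, 1/3)
2. J lies on line LS with LJ:JS = 5:(-1) ⇒ J = (0, -1/4)
3. D lies on line CS with CD:DS = 4:(-3) ⇒ D = (-1, -1)
4. H is the midpoint of ES ⇒ H = (1/2, 0)
2·[HLD] = 2, 2·[SJE] = 1/4
[HLD]:[SJE] = 2:1/4 = 8

[HLD]:[SJE] = 8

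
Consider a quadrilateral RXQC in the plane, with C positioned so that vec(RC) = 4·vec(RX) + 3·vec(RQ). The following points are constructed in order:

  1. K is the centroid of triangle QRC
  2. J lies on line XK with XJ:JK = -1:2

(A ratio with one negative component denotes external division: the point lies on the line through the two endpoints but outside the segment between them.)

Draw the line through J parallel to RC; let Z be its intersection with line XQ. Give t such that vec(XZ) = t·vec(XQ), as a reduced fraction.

t = -13/21

Set R = (0, 0), X = (1, 0), Q = (0, 1), C = (4, 3); any affine frame gives the same invariant.
1. K is the centroid of triangle QRC ⇒ K = (4/3, 4/3)
2. J lies on line XK with XJ:JK = -1:2 ⇒ J = (2/3, -4/3)
through J parallel to RC: direction (4, 3); meets XQ at Z = (34/21, -13/21)
Z = X + t·(Q−X) with t = -13/21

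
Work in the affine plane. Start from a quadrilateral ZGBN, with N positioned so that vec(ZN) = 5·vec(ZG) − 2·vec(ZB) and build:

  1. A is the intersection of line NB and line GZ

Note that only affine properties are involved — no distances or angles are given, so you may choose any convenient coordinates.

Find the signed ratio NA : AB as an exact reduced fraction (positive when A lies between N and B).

NA:AB = 2

Choose coordinates Z = (0, 0), G = (1, 0), B = (0, 1), N = (5, -2).
1. A is the intersection of line NB and line GZ ⇒ A = (5/3, 0)
A = N + t·(B−N) with t = 2/3, so NA:AB = t:(1−t) = 2/3:1/3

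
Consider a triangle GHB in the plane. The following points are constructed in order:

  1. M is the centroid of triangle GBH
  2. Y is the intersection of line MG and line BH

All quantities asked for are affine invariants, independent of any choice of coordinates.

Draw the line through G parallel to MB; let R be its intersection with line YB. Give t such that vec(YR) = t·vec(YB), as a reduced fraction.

Choose coordinates G = (0, 0), H = (1, 0), B = (0, 1).
1. M is the centroid of triangle GBH ⇒ M = (1/3, 1/3)
2. Y is the intersection of line MG and line BH ⇒ Y = (1/2, 1/2)
through G parallel to MB: direction (-1/3, 2/3); meets YB at R = (-1, 2)
R = Y + t·(B−Y) with t = 3

t = 3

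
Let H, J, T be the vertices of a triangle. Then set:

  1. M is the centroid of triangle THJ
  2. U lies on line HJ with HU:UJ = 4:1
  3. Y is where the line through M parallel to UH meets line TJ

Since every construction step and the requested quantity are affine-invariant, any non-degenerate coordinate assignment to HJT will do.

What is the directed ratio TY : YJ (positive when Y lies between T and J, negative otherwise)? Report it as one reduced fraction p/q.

Choose coordinates H = (0, 0), J = (1, 0), T = (0, 1).
1. M is the centroid of triangle THJ ⇒ M = (1/3, 1/3)
2. U lies on line HJ with HU:UJ = 4:1 ⇒ U = (4/5, 0)
3. Y is where the line through M parallel to UH meets line TJ ⇒ Y = (2/3, 1/3)
Y = T + t·(J−T) with t = 2/3, so TY:YJ = t:(1−t) = 2/3:1/3

TY:YJ = 2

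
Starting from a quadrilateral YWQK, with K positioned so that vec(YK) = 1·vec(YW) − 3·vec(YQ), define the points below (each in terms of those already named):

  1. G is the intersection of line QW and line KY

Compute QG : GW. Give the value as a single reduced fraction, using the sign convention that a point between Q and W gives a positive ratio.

QG:GW = -1/3

Set Y = (0, 0), W = (1, 0), Q = (0, 1), K = (1, -3); any affine frame gives the same invariant.
1. G is the intersection of line QW and line KY ⇒ G = (-1/2, 3/2)
G = Q + t·(W−Q) with t = -1/2, so QG:GW = t:(1−t) = -1/2:3/2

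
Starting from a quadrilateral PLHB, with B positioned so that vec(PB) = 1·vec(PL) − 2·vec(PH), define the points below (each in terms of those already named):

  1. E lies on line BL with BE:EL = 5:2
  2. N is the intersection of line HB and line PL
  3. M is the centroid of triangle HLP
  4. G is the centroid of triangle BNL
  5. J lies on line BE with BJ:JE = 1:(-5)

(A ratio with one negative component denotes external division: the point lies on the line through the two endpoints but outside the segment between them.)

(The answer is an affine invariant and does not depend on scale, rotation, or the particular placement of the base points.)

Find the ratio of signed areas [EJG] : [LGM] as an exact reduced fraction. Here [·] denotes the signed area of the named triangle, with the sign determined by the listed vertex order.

[EJG]:[LGM] = 75/98

Work in coordinates with P = (0, 0), L = (1, 0), H = (0, 1), B = (1, -2).
1. E lies on line BL with BE:EL = 5:2 ⇒ E = (1, -4/7)
2. N is the intersection of line HB and line PL ⇒ N = (1/3, 0)
3. M is the centroid of triangle HLP ⇒ M = (1/3, 1/3)
4. G is the centroid of triangle BNL ⇒ G = (7/9, -2/3)
5. J lies on line BE with BJ:JE = 1:(-5) ⇒ J = (1, -33/14)
2·[EJG] = -25/63, 2·[LGM] = -14/27
[EJG]:[LGM] = -25/63:-14/27 = 75/98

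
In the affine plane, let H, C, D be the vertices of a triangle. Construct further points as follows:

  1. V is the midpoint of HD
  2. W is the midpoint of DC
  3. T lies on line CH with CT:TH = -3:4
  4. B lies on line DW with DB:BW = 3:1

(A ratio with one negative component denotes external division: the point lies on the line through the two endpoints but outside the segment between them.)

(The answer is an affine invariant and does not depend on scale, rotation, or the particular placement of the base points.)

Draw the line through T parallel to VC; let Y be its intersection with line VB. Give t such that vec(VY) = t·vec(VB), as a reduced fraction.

Work in coordinates with H = (0, 0), C = (1, 0), D = (0, 1).
1. V is the midpoint of HD ⇒ V = (0, 1/2)
2. W is the midpoint of DC ⇒ W = (1/2, 1/2)
3. T lies on line CH with CT:TH = -3:4 ⇒ T = (4, 0)
4. B lies on line DW with DB:BW = 3:1 ⇒ B = (3/8, 5/8)
through T parallel to VC: direction (1, -1/2); meets VB at Y = (9/5, 11/10)
Y = V + t·(B−V) with t = 24/5

t = 24/5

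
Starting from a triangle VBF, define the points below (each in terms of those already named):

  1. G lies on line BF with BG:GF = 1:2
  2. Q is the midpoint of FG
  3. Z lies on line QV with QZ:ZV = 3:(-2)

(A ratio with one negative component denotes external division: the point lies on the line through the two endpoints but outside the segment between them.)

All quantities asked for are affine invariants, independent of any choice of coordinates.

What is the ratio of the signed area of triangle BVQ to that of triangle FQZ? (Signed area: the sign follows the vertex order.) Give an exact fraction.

Assign V = (0, 0), B = (1, 0), F = (0, 1) — the answer is frame-independent, so this choice is without loss of generality.
1. G lies on line BF with BG:GF = 1:2 ⇒ G = (2/3, 1/3)
2. Q is the midpoint of FG ⇒ Q = (1/3, 2/3)
3. Z lies on line QV with QZ:ZV = 3:(-2) ⇒ Z = (-2/3, -4/3)
2·[BVQ] = -2/3, 2·[FQZ] = -1
[BVQ]:[FQZ] = -2/3:-1 = 2/3

[BVQ]:[FQZ] = 2/3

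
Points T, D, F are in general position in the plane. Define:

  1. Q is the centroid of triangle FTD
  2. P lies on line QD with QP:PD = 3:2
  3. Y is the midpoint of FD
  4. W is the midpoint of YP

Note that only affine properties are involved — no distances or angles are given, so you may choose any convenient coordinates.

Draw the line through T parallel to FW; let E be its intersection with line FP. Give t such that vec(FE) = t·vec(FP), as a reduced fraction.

Assign T = (0, 0), D = (1, 0), F = (0, 1) — the answer is frame-independent, so this choice is without loss of generality.
1. Q is the centroid of triangle FTD ⇒ Q = (1/3, 1/3)
2. P lies on line QD with QP:PD = 3:2 ⇒ P = (11/15, 2/15)
3. Y is the midpoint of FD ⇒ Y = (1/2, 1/2)
4. W is the midpoint of YP ⇒ W = (37/60, 19/60)
through T parallel to FW: direction (37/60, -41/60); meets FP at E = (407/30, -451/30)
E = F + t·(P−F) with t = 37/2

t = 37/2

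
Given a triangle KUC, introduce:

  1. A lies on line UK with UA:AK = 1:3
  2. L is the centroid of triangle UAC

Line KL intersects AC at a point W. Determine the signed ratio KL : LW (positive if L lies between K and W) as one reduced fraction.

Assign K = (0, 0), U = (1, 0), C = (0, 1) — the answer is frame-independent, so this choice is without loss of generality.
1. A lies on line UK with UA:AK = 1:3 ⇒ A = (3/4, 0)
2. L is the centroid of triangle UAC ⇒ L = (7/12, 1/3)
line KL meets AC at W = (21/40, 3/10)
L = K + t·(W−K) with t = 10/9, so KL:LW = 10/9:-1/9

KL:LW = -10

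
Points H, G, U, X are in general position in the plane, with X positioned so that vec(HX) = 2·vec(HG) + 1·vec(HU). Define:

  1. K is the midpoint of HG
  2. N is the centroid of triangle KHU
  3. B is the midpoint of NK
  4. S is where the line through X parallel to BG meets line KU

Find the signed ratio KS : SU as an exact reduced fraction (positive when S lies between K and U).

KS:SU = -11/4

Set H = (0, 0), G = (1, 0), U = (0, 1), X = (2, 1); any affine frame gives the same invariant.
1. K is the midpoint of HG ⇒ K = (1/2, 0)
2. N is the centroid of triangle KHU ⇒ N = (1/6, 1/3)
3. B is the midpoint of NK ⇒ B = (1/3, 1/6)
4. S is where the line through X parallel to BG meets line KU ⇒ S = (-2/7, 11/7)
S = K + t·(U−K) with t = 11/7, so KS:SU = t:(1−t) = 11/7:-4/7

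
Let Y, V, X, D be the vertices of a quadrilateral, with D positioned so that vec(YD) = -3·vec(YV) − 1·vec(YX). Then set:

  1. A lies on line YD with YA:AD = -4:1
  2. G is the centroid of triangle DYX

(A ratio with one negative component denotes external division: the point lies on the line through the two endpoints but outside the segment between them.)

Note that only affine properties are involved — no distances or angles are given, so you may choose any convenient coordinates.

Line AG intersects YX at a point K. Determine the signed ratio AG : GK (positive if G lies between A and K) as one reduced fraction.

AG:GK = 3

Choose coordinates Y = (0, 0), V = (1, 0), X = (0, 1), D = (-3, -1).
1. A lies on line YD with YA:AD = -4:1 ⇒ A = (-4, -4/3)
2. G is the centroid of triangle DYX ⇒ G = (-1, 0)
line AG meets YX at K = (0, 4/9)
G = A + t·(K−A) with t = 3/4, so AG:GK = 3/4:1/4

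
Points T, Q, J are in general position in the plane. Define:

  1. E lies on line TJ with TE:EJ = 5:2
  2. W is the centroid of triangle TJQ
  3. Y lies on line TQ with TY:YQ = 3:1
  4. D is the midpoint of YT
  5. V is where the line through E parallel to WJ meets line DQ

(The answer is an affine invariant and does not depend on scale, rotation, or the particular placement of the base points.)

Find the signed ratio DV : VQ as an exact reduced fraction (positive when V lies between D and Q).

DV:VQ = -1/36

Assign T = (0, 0), Q = (1, 0), J = (0, 1) — the answer is frame-independent, so this choice is without loss of generality.
1. E lies on line TJ with TE:EJ = 5:2 ⇒ E = (0, 5/7)
2. W is the centroid of triangle TJQ ⇒ W = (1/3, 1/3)
3. Y lies on line TQ with TY:YQ = 3:1 ⇒ Y = (3/4, 0)
4. D is the midpoint of YT ⇒ D = (3/8, 0)
5. V is where the line through E parallel to WJ meets line DQ ⇒ V = (5/14, 0)
V = D + t·(Q−D) with t = -1/35, so DV:VQ = t:(1−t) = -1/35:36/35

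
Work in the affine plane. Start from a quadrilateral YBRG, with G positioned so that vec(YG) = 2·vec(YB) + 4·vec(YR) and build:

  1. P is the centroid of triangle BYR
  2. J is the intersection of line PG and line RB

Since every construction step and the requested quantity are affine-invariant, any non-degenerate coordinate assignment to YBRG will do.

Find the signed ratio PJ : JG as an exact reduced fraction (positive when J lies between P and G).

Set Y = (0, 0), B = (1, 0), R = (0, 1), G = (2, 4); any affine frame gives the same invariant.
1. P is the centroid of triangle BYR ⇒ P = (1/3, 1/3)
2. J is the intersection of line PG and line RB ⇒ J = (7/16, 9/16)
J = P + t·(G−P) with t = 1/16, so PJ:JG = t:(1−t) = 1/16:15/16

PJ:JG = 1/15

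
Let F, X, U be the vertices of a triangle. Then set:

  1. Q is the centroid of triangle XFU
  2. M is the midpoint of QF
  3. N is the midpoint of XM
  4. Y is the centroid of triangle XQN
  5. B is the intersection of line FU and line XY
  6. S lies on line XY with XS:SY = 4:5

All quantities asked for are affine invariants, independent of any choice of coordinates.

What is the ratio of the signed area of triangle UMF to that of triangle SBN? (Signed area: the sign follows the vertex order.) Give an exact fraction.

[UMF]:[SBN] = -351/136

Set F = (0, 0), X = (1, 0), U = (0, 1); any affine frame gives the same invariant.
1. Q is the centroid of triangle XFU ⇒ Q = (1/3, 1/3)
2. M is the midpoint of QF ⇒ M = (1/6, 1/6)
3. N is the midpoint of XM ⇒ N = (7/12, 1/12)
4. Y is the centroid of triangle XQN ⇒ Y = (23/36, 5/36)
5. B is the intersection of line FU and line XY ⇒ B = (0, 5/13)
6. S lies on line XY with XS:SY = 4:5 ⇒ S = (68/81, 5/81)
2·[UMF] = -1/6, 2·[SBN] = 68/1053
[UMF]:[SBN] = -1/6:68/1053 = -351/136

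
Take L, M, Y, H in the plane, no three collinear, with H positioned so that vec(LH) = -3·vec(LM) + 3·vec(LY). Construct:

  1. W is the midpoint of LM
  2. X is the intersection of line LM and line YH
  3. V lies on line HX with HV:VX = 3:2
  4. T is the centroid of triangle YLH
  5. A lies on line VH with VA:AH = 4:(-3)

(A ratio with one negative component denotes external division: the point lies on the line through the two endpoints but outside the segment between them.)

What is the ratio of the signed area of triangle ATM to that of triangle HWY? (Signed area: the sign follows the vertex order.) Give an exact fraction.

Assign L = (0, 0), M = (1, 0), Y = (0, 1), H = (-3, 3) — the answer is frame-independent, so this choice is without loss of generality.
1. W is the midpoint of LM ⇒ W = (1/2, 0)
2. X is the intersection of line LM and line YH ⇒ X = (3/2, 0)
3. V lies on line HX with HV:VX = 3:2 ⇒ V = (-3/10, 6/5)
4. T is the centroid of triangle YLH ⇒ T = (-1, 4/3)
5. A lies on line VH with VA:AH = 4:(-3) ⇒ A = (-111/10, 42/5)
2·[ATM] = 2/3, 2·[HWY] = 2
[ATM]:[HWY] = 2/3:2 = 1/3

[ATM]:[HWY] = 1/3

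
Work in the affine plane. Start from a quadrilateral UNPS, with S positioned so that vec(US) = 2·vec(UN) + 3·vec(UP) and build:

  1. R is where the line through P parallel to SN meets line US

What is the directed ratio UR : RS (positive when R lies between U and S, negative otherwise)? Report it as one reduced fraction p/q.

Choose coordinates U = (0, 0), N = (1, 0), P = (0, 1), S = (2, 3).
1. R is where the line through P parallel to SN meets line US ⇒ R = (-2/3, -1)
R = U + t·(S−U) with t = -1/3, so UR:RS = t:(1−t) = -1/3:4/3

UR:RS = -1/4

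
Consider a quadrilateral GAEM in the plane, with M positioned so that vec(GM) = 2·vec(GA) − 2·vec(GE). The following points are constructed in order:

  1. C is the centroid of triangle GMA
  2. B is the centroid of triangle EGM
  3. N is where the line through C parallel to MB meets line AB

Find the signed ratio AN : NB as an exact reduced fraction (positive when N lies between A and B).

Assign G = (0, 0), A = (1, 0), E = (0, 1), M = (2, -2) — the answer is frame-independent, so this choice is without loss of generality.
1. C is the centroid of triangle GMA ⇒ C = (1, -2/3)
2. B is the centroid of triangle EGM ⇒ B = (2/3, -1/3)
3. N is where the line through C parallel to MB meets line AB ⇒ N = (19/27, -8/27)
N = A + t·(B−A) with t = 8/9, so AN:NB = t:(1−t) = 8/9:1/9

AN:NB = 8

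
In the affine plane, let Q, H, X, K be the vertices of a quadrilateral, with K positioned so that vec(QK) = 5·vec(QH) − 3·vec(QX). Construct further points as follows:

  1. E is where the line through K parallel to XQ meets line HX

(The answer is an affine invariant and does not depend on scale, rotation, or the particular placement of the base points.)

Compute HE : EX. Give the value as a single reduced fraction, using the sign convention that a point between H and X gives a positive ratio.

HE:EX = -4/5

Assign Q = (0, 0), H = (1, 0), X = (0, 1), K = (5, -3) — the answer is frame-independent, so this choice is without loss of generality.
1. E is where the line through K parallel to XQ meets line HX ⇒ E = (5, -4)
E = H + t·(X−H) with t = -4, so HE:EX = t:(1−t) = -4:5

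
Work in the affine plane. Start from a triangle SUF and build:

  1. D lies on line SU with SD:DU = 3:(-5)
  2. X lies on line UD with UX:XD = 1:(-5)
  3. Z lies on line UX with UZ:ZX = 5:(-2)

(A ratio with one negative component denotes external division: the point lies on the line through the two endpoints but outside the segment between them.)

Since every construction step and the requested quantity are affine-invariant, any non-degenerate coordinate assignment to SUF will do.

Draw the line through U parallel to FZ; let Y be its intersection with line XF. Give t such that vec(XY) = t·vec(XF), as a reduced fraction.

t = -3/2

Assign S = (0, 0), U = (1, 0), F = (0, 1) — the answer is frame-independent, so this choice is without loss of generality.
1. D lies on line SU with SD:DU = 3:(-5) ⇒ D = (-3/2, 0)
2. X lies on line UD with UX:XD = 1:(-5) ⇒ X = (13/8, 0)
3. Z lies on line UX with UZ:ZX = 5:(-2) ⇒ Z = (49/24, 0)
through U parallel to FZ: direction (49/24, -1); meets XF at Y = (65/16, -3/2)
Y = X + t·(F−X) with t = -3/2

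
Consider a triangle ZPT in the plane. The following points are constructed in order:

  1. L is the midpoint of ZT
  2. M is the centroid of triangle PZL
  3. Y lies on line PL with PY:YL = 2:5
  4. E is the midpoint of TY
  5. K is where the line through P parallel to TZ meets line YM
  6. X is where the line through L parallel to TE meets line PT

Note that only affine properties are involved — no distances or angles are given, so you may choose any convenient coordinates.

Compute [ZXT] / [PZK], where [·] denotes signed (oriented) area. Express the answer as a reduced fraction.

[ZXT]:[PZK] = 20

Work in coordinates with Z = (0, 0), P = (1, 0), T = (0, 1).
1. L is the midpoint of ZT ⇒ L = (0, 1/2)
2. M is the centroid of triangle PZL ⇒ M = (1/3, 1/6)
3. Y lies on line PL with PY:YL = 2:5 ⇒ Y = (5/7, 1/7)
4. E is the midpoint of TY ⇒ E = (5/14, 4/7)
5. K is where the line through P parallel to TZ meets line YM ⇒ K = (1, 1/8)
6. X is where the line through L parallel to TE meets line PT ⇒ X = (-5/2, 7/2)
2·[ZXT] = -5/2, 2·[PZK] = -1/8
[ZXT]:[PZK] = -5/2:-1/8 = 20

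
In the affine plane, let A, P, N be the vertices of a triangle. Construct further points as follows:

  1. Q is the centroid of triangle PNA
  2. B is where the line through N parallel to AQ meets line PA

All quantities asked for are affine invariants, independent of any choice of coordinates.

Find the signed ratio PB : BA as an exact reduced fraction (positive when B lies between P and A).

Work in coordinates with A = (0, 0), P = (1, 0), N = (0, 1).
1. Q is the centroid of triangle PNA ⇒ Q = (1/3, 1/3)
2. B is where the line through N parallel to AQ meets line PA ⇒ B = (-1, 0)
B = P + t·(A−P) with t = 2, so PB:BA = t:(1−t) = 2:-1

PB:BA = -2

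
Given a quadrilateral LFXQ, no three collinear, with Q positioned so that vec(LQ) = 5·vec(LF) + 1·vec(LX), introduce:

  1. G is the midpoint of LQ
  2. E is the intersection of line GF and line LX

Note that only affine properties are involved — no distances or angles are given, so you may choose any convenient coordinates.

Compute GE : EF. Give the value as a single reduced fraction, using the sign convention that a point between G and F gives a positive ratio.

Work in coordinates with L = (0, 0), F = (1, 0), X = (0, 1), Q = (5, 1).
1. G is the midpoint of LQ ⇒ G = (5/2, 1/2)
2. E is the intersection of line GF and line LX ⇒ E = (0, -1/3)
E = G + t·(F−G) with t = 5/3, so GE:EF = t:(1−t) = 5/3:-2/3

GE:EF = -5/2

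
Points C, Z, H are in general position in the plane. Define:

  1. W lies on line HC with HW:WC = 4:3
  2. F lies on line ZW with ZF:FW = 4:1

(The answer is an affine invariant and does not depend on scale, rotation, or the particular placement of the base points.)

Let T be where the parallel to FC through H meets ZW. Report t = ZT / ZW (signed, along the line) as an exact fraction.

Set C = (0, 0), Z = (1, 0), H = (0, 1); any affine frame gives the same invariant.
1. W lies on line HC with HW:WC = 4:3 ⇒ W = (0, 3/7)
2. F lies on line ZW with ZF:FW = 4:1 ⇒ F = (1/5, 12/35)
through H parallel to FC: direction (-1/5, -12/35); meets ZW at T = (-4/15, 19/35)
T = Z + t·(W−Z) with t = 19/15

t = 19/15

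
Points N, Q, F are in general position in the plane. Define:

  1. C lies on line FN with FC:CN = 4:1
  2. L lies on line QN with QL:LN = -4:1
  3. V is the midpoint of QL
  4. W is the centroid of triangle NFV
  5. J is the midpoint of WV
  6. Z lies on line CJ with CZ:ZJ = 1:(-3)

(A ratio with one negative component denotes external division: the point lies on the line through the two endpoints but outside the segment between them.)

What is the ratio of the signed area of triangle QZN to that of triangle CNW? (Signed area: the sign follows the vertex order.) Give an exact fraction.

[QZN]:[CNW] = 39/4

Assign N = (0, 0), Q = (1, 0), F = (0, 1) — the answer is frame-independent, so this choice is without loss of generality.
1. C lies on line FN with FC:CN = 4:1 ⇒ C = (0, 1/5)
2. L lies on line QN with QL:LN = -4:1 ⇒ L = (-1/3, 0)
3. V is the midpoint of QL ⇒ V = (1/3, 0)
4. W is the centroid of triangle NFV ⇒ W = (1/9, 1/3)
5. J is the midpoint of WV ⇒ J = (2/9, 1/6)
6. Z lies on line CJ with CZ:ZJ = 1:(-3) ⇒ Z = (-1/9, 13/60)
2·[QZN] = 13/60, 2·[CNW] = 1/45
[QZN]:[CNW] = 13/60:1/45 = 39/4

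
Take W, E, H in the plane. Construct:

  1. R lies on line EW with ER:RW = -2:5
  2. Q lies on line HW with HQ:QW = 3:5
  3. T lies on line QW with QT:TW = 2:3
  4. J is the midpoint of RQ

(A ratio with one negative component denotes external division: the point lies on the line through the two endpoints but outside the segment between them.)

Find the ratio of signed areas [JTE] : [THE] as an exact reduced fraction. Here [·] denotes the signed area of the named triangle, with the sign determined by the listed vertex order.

[JTE]:[THE] = -2/5

Set W = (0, 0), E = (1, 0), H = (0, 1); any affine frame gives the same invariant.
1. R lies on line EW with ER:RW = -2:5 ⇒ R = (5/3, 0)
2. Q lies on line HW with HQ:QW = 3:5 ⇒ Q = (0, 5/8)
3. T lies on line QW with QT:TW = 2:3 ⇒ T = (0, 3/8)
4. J is the midpoint of RQ ⇒ J = (5/6, 5/16)
2·[JTE] = 1/4, 2·[THE] = -5/8
[JTE]:[THE] = 1/4:-5/8 = -2/5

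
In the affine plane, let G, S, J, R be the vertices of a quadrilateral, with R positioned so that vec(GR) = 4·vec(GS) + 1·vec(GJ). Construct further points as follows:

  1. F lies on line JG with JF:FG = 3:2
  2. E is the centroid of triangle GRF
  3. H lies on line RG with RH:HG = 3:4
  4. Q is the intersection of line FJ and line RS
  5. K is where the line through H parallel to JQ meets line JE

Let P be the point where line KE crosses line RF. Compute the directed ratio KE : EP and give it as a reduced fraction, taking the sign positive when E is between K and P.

KE:EP = 55/14

Assign G = (0, 0), S = (1, 0), J = (0, 1), R = (4, 1) — the answer is frame-independent, so this choice is without loss of generality.
1. F lies on line JG with JF:FG = 3:2 ⇒ F = (0, 2/5)
2. E is the centroid of triangle GRF ⇒ E = (4/3, 7/15)
3. H lies on line RG with RH:HG = 3:4 ⇒ H = (16/7, 4/7)
4. Q is the intersection of line FJ and line RS ⇒ Q = (0, -1/3)
5. K is where the line through H parallel to JQ meets line JE ⇒ K = (16/7, 3/35)
line KE meets RF at P = (12/11, 31/55)
E = K + t·(P−K) with t = 55/69, so KE:EP = 55/69:14/69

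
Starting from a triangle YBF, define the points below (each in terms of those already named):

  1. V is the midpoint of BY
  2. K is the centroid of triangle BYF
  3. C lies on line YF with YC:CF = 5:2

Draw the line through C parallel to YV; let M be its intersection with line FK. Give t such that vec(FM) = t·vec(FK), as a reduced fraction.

Choose coordinates Y = (0, 0), B = (1, 0), F = (0, 1).
1. V is the midpoint of BY ⇒ V = (1/2, 0)
2. K is the centroid of triangle BYF ⇒ K = (1/3, 1/3)
3. C lies on line YF with YC:CF = 5:2 ⇒ C = (0, 5/7)
through C parallel to YV: direction (1/2, 0); meets FK at M = (1/7, 5/7)
M = F + t·(K−F) with t = 3/7

t = 3/7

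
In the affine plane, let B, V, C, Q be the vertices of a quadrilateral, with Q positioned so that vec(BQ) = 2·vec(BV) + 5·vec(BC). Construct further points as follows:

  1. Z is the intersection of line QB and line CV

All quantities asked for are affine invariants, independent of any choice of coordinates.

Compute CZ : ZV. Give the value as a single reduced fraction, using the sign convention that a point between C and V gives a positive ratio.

Assign B = (0, 0), V = (1, 0), C = (0, 1), Q = (2, 5) — the answer is frame-independent, so this choice is without loss of generality.
1. Z is the intersection of line QB and line CV ⇒ Z = (2/7, 5/7)
Z = C + t·(V−C) with t = 2/7, so CZ:ZV = t:(1−t) = 2/7:5/7

CZ:ZV = 2/5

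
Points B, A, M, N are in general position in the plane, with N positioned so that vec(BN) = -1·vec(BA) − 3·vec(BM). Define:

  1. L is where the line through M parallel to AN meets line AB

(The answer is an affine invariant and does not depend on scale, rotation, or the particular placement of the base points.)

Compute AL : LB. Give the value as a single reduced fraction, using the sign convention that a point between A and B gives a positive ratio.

AL:LB = -5/2

Assign B = (0, 0), A = (1, 0), M = (0, 1), N = (-1, -3) — the answer is frame-independent, so this choice is without loss of generality.
1. L is where the line through M parallel to AN meets line AB ⇒ L = (-2/3, 0)
L = A + t·(B−A) with t = 5/3, so AL:LB = t:(1−t) = 5/3:-2/3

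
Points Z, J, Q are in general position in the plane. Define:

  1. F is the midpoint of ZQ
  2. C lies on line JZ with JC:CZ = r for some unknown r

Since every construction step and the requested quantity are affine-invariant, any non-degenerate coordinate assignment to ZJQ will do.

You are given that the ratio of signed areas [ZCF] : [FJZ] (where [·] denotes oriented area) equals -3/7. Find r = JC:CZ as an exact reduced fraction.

Set Z = (0, 0), J = (1, 0), Q = (0, 1); any affine frame gives the same invariant.
1. F is the midpoint of ZQ ⇒ F = (0, 1/2)
2. With JC:CZ = r, write λ = r/(r+1) so C = J + λ·(Z−J); C is affine-linear in λ
Every point depending on C is an affine combination of C and λ-independent points, so each such coordinate is linear in λ; the λ² term in each signed area is a multiple of (Z−J)×(Z−J) = 0, so 2·[ZCF] and 2·[FJZ] are each linear in λ. Evaluating at λ=0 and λ=1:
  2·[ZCF] = -1/2·λ + 1/2,   2·[FJZ] = -1/2
So [ZCF]:[FJZ] = (-1/2·λ + 1/2) / (-1/2). Setting this equal to -3/7:
  -1/2·λ + 1/2 = -3/7·(-1/2)  ⇒  λ = 4/7
Then r = λ/(1−λ) = (4/7)/(3/7) = 4/3. Check: with r = 4/3, C = (3/7, 0) and [ZCF]:[FJZ] = -3/7 as required.

r = 4/3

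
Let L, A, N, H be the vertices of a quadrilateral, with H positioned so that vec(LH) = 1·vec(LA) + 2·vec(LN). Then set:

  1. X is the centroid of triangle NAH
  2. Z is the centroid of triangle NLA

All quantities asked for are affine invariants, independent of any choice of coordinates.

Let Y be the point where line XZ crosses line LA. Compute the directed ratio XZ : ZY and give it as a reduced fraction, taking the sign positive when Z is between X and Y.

Set L = (0, 0), A = (1, 0), N = (0, 1), H = (1, 2); any affine frame gives the same invariant.
1. X is the centroid of triangle NAH ⇒ X = (2/3, 1)
2. Z is the centroid of triangle NLA ⇒ Z = (1/3, 1/3)
line XZ meets LA at Y = (1/6, 0)
Z = X + t·(Y−X) with t = 2/3, so XZ:ZY = 2/3:1/3

XZ:ZY = 2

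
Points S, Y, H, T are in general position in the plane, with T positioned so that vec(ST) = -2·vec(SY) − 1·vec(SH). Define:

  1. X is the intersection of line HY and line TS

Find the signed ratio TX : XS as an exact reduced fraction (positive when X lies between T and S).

TX:XS = -4

Assign S = (0, 0), Y = (1, 0), H = (0, 1), T = (-2, -1) — the answer is frame-independent, so this choice is without loss of generality.
1. X is the intersection of line HY and line TS ⇒ X = (2/3, 1/3)
X = T + t·(S−T) with t = 4/3, so TX:XS = t:(1−t) = 4/3:-1/3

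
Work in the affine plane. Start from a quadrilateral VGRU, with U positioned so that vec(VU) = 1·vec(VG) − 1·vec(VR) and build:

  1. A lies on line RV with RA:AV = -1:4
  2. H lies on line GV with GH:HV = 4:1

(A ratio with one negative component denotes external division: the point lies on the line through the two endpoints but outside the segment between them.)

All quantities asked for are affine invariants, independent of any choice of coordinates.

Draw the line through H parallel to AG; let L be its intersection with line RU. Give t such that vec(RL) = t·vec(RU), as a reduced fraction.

t = 11/10

Set V = (0, 0), G = (1, 0), R = (0, 1), U = (1, -1); any affine frame gives the same invariant.
1. A lies on line RV with RA:AV = -1:4 ⇒ A = (0, 4/3)
2. H lies on line GV with GH:HV = 4:1 ⇒ H = (1/5, 0)
through H parallel to AG: direction (1, -4/3); meets RU at L = (11/10, -6/5)
L = R + t·(U−R) with t = 11/10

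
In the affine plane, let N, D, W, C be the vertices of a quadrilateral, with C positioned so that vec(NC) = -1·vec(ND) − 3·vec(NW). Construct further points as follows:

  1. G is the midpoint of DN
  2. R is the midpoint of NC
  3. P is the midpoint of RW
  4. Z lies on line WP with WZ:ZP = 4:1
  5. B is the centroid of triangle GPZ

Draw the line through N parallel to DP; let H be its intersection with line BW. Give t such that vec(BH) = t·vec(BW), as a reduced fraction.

Work in coordinates with N = (0, 0), D = (1, 0), W = (0, 1), C = (-1, -3).
1. G is the midpoint of DN ⇒ G = (1/2, 0)
2. R is the midpoint of NC ⇒ R = (-1/2, -3/2)
3. P is the midpoint of RW ⇒ P = (-1/4, -1/4)
4. Z lies on line WP with WZ:ZP = 4:1 ⇒ Z = (-1/5, 0)
5. B is the centroid of triangle GPZ ⇒ B = (1/60, -1/12)
through N parallel to DP: direction (-5/4, -1/4); meets BW at H = (5/326, 1/326)
H = B + t·(W−B) with t = 13/163

t = 13/163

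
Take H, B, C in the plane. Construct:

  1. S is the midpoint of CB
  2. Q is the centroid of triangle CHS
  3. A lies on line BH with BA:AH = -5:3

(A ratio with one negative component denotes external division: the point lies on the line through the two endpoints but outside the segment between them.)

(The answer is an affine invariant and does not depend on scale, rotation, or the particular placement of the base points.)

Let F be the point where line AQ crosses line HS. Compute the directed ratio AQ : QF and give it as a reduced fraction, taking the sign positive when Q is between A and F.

AQ:QF = 7/2

Assign H = (0, 0), B = (1, 0), C = (0, 1) — the answer is frame-independent, so this choice is without loss of generality.
1. S is the midpoint of CB ⇒ S = (1/2, 1/2)
2. Q is the centroid of triangle CHS ⇒ Q = (1/6, 1/2)
3. A lies on line BH with BA:AH = -5:3 ⇒ A = (-3/2, 0)
line AQ meets HS at F = (9/14, 9/14)
Q = A + t·(F−A) with t = 7/9, so AQ:QF = 7/9:2/9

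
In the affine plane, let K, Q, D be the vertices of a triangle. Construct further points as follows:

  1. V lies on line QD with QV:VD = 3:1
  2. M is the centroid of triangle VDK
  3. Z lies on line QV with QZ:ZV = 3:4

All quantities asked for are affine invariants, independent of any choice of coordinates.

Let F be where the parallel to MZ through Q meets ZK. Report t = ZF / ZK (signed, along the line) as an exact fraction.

Assign K = (0, 0), Q = (1, 0), D = (0, 1) — the answer is frame-independent, so this choice is without loss of generality.
1. V lies on line QD with QV:VD = 3:1 ⇒ V = (1/4, 3/4)
2. M is the centroid of triangle VDK ⇒ M = (1/12, 7/12)
3. Z lies on line QV with QZ:ZV = 3:4 ⇒ Z = (19/28, 9/28)
through Q parallel to MZ: direction (25/42, -11/42); meets ZK at F = (209/434, 99/434)
F = Z + t·(K−Z) with t = 9/31

t = 9/31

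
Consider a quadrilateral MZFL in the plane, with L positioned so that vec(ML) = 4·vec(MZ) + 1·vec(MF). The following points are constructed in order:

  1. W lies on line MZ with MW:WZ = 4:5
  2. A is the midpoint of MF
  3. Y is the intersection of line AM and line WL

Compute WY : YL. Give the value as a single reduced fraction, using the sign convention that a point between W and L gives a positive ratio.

Assign M = (0, 0), Z = (1, 0), F = (0, 1), L = (4, 1) — the answer is frame-independent, so this choice is without loss of generality.
1. W lies on line MZ with MW:WZ = 4:5 ⇒ W = (4/9, 0)
2. A is the midpoint of MF ⇒ A = (0, 1/2)
3. Y is the intersection of line AM and line WL ⇒ Y = (0, -1/8)
Y = W + t·(L−W) with t = -1/8, so WY:YL = t:(1−t) = -1/8:9/8

WY:YL = -1/9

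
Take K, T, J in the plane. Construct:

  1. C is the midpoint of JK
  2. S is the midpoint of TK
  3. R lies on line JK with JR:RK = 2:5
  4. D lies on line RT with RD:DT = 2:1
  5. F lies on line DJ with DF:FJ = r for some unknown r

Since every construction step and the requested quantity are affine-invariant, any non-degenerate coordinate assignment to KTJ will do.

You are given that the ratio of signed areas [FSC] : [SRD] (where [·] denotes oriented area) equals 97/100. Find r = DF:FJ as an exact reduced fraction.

r = 3/2

Work in coordinates with K = (0, 0), T = (1, 0), J = (0, 1).
1. C is the midpoint of JK ⇒ C = (0, 1/2)
2. S is the midpoint of TK ⇒ S = (1/2, 0)
3. R lies on line JK with JR:RK = 2:5 ⇒ R = (0, 5/7)
4. D lies on line RT with RD:DT = 2:1 ⇒ D = (2/3, 5/21)
5. With DF:FJ = r, write λ = r/(r+1) so F = D + λ·(J−D); F is affine-linear in λ
Every point depending on F is an affine combination of F and λ-independent points, so each such coordinate is linear in λ; the λ² term in each signed area is a multiple of (J−D)×(J−D) = 0, so 2·[FSC] and 2·[SRD] are each linear in λ. Evaluating at λ=0 and λ=1:
  2·[FSC] = -1/21·λ − 17/84,   2·[SRD] = -5/21
So [FSC]:[SRD] = (-1/21·λ − 17/84) / (-5/21). Setting this equal to 97/100:
  -1/21·λ − 17/84 = 97/100·(-5/21)  ⇒  λ = 3/5
Then r = λ/(1−λ) = (3/5)/(2/5) = 3/2. Check: with r = 3/2, F = (4/15, 73/105) and [FSC]:[SRD] = 97/100 as required.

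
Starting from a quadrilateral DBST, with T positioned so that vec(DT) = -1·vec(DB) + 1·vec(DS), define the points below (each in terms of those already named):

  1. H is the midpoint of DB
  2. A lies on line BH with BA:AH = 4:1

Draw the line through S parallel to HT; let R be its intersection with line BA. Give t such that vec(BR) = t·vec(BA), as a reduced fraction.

t = -5/4

Work in coordinates with D = (0, 0), B = (1, 0), S = (0, 1), T = (-1, 1).
1. H is the midpoint of DB ⇒ H = (1/2, 0)
2. A lies on line BH with BA:AH = 4:1 ⇒ A = (3/5, 0)
through S parallel to HT: direction (-3/2, 1); meets BA at R = (3/2, 0)
R = B + t·(A−B) with t = -5/4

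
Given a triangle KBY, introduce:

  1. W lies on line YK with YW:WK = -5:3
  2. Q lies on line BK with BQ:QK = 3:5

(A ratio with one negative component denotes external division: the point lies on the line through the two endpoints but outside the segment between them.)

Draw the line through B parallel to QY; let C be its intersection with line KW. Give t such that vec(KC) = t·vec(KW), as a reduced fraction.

Choose coordinates K = (0, 0), B = (1, 0), Y = (0, 1).
1. W lies on line YK with YW:WK = -5:3 ⇒ W = (0, -3/2)
2. Q lies on line BK with BQ:QK = 3:5 ⇒ Q = (5/8, 0)
through B parallel to QY: direction (-5/8, 1); meets KW at C = (0, 8/5)
C = K + t·(W−K) with t = -16/15

t = -16/15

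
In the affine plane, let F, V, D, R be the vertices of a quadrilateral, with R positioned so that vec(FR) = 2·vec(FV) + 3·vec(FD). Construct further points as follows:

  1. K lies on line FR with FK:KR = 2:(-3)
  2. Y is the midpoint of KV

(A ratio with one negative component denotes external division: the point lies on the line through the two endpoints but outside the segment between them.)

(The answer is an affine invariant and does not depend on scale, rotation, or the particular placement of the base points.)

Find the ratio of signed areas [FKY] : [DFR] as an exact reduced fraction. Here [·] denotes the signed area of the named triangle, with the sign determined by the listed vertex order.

Work in coordinates with F = (0, 0), V = (1, 0), D = (0, 1), R = (2, 3).
1. K lies on line FR with FK:KR = 2:(-3) ⇒ K = (-4, -6)
2. Y is the midpoint of KV ⇒ Y = (-3/2, -3)
2·[FKY] = 3, 2·[DFR] = 2
[FKY]:[DFR] = 3:2 = 3/2

[FKY]:[DFR] = 3/2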